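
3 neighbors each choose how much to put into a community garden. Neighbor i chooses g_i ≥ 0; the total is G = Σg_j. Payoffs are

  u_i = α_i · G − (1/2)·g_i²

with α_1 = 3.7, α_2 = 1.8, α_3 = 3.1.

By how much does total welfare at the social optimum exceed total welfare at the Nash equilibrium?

50.25

Neighbor i's FOC: ∂u_i/∂g_i = α_i − g_i = 0, so g_i* = α_i.
NE contributions = (3.7, 1.8, 3.1); G = 8.6.
W^NE = (Σα)·G − ½Σα_i² = 8.6² − ½·26.54 = 60.69.
Planner sets g_i = Σα_j = 8.6 for every i, so G^SO = 3·8.6 = 25.8.
W^SO = (Σα)·G^SO − ½·3·(Σα)² = (3/2)·8.6² = 110.94.
Deadweight loss = W^SO − W^NE = 50.25.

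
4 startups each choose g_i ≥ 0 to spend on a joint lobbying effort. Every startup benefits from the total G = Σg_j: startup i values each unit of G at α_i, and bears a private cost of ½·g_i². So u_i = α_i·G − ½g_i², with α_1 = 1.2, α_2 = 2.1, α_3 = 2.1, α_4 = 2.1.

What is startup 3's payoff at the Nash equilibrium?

13.545

Startup i's FOC: ∂u_i/∂g_i = α_i − g_i = 0, so g_i* = α_i.
NE contributions = (1.2, 2.1, 2.1, 2.1); G = 7.5.
u_3 = α_3·G − ½·(g_3)² = 2.1·7.5 − ½·2.1² = 13.545.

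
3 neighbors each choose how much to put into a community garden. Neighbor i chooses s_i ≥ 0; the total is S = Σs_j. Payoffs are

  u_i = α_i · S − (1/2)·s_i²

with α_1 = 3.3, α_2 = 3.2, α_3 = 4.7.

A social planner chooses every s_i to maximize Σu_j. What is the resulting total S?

33.6

Planner FOC: ∂(Σu_j)/∂s_i = (Σα_j) − s_i = 0, so s_i^SO = Σα_j = 11.2 for every i; S^SO = 33.6.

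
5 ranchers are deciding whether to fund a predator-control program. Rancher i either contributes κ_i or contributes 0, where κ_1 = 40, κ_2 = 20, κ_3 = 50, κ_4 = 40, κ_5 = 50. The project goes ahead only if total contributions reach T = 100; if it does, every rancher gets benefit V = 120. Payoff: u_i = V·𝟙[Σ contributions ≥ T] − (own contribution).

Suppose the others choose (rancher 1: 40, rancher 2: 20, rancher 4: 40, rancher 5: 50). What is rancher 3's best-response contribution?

Others' total = 150 ≥ 100; contributing adds cost 50 for no extra benefit.
Best response: 0.

0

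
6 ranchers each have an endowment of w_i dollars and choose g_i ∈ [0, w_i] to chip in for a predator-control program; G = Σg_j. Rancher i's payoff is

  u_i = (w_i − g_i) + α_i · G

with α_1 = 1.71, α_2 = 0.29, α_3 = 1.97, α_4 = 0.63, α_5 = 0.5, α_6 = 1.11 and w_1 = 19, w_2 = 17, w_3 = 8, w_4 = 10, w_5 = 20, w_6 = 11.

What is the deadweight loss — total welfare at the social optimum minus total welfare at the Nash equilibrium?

∂u_i/∂g_i = α_i − 1, so rancher i contributes w_i if α_i > 1, else 0.
α_i > 1 for i ∈ {1, 3, 6}; NE contributions (19, 0, 8, 0, 0, 11), G = 38.
W^NE = Σw_i − G^NE + (Σα_i)·G^NE = 85 + 5.21·38 = 282.98.
Planner: ∂(Σu_j)/∂g_i = Σα_j − 1 = 5.21 > 0, so everyone contributes w_i; G^SO = 85, W^SO = 85 + 5.21·85 = 527.85.
Deadweight loss = 244.87.

244.87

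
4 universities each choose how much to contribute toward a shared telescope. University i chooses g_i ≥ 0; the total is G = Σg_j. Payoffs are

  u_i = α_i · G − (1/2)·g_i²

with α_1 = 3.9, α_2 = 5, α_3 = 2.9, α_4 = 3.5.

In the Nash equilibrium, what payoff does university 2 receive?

University i's FOC: ∂u_i/∂g_i = α_i − g_i = 0, so g_i* = α_i.
NE contributions = (3.9, 5, 2.9, 3.5); G = 15.3.
u_2 = α_2·G − ½·(g_2)² = 5·15.3 − ½·5² = 64.

64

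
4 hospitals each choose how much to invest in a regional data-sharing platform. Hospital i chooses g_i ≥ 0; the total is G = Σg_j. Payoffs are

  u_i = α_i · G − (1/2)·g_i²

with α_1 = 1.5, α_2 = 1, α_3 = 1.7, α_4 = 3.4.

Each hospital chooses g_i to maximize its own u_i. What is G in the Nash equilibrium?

7.6

Hospital i's FOC: ∂u_i/∂g_i = α_i − g_i = 0, so g_i* = α_i.
NE contributions = (1.5, 1, 1.7, 3.4); G = 7.6.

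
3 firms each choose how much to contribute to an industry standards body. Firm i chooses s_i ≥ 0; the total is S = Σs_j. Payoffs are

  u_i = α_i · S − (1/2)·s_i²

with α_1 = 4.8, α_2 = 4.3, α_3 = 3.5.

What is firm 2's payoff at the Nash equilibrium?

44.935

Firm i's FOC: ∂u_i/∂s_i = α_i − s_i = 0, so s_i* = α_i.
NE contributions = (4.8, 4.3, 3.5); S = 12.6.
u_2 = α_2·S − ½·(s_2)² = 4.3·12.6 − ½·4.3² = 44.935.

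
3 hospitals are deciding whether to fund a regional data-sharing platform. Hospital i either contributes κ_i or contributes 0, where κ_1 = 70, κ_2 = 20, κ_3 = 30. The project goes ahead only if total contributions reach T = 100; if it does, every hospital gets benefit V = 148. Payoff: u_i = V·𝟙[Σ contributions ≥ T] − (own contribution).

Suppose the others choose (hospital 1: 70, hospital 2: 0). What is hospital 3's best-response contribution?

30

Others' total = 70. Contributing 30 brings total to 100 ≥ 100: gain V − κ_3 = 118.
Best response: 30.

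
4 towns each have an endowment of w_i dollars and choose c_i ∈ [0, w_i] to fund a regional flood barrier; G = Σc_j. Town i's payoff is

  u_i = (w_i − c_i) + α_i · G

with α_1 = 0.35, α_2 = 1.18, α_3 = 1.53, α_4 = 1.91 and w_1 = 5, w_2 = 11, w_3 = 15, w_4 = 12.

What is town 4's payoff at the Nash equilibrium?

72.58

∂u_i/∂c_i = α_i − 1, so town i contributes w_i if α_i > 1, else 0.
α_i > 1 for i ∈ {2, 3, 4}; NE contributions (0, 11, 15, 12), G = 38.
u_4 = (12 − 12) + 1.91·38 = 72.58.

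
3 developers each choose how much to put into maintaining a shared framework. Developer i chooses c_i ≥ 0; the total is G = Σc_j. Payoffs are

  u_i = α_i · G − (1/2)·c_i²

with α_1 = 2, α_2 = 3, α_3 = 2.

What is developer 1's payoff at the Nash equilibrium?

12

Developer i's FOC: ∂u_i/∂c_i = α_i − c_i = 0, so c_i* = α_i.
NE contributions = (2, 3, 2); G = 7.
u_1 = α_1·G − ½·(c_1)² = 2·7 − ½·2² = 12.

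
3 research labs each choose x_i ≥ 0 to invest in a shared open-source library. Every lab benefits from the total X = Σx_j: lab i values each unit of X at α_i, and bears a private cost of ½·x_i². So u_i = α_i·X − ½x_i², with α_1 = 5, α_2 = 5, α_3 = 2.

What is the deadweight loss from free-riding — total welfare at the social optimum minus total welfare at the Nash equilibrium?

99

Lab i's FOC: ∂u_i/∂x_i = α_i − x_i = 0, so x_i* = α_i.
NE contributions = (5, 5, 2); X = 12.
W^NE = (Σα)·X − ½Σα_i² = 12² − ½·54 = 117.
Planner sets x_i = Σα_j = 12 for every i, so X^SO = 3·12 = 36.
W^SO = (Σα)·X^SO − ½·3·(Σα)² = (3/2)·12² = 216.
Deadweight loss = W^SO − W^NE = 99.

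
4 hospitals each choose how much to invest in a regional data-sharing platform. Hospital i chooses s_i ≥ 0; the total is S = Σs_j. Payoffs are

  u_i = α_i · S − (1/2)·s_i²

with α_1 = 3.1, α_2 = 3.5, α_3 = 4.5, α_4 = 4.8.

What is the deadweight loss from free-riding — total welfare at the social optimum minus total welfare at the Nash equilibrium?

285.385

Hospital i's FOC: ∂u_i/∂s_i = α_i − s_i = 0, so s_i* = α_i.
NE contributions = (3.1, 3.5, 4.5, 4.8); S = 15.9.
W^NE = (Σα)·S − ½Σα_i² = 15.9² − ½·65.15 = 220.235.
Planner sets s_i = Σα_j = 15.9 for every i, so S^SO = 4·15.9 = 63.6.
W^SO = (Σα)·S^SO − ½·4·(Σα)² = (4/2)·15.9² = 505.62.
Deadweight loss = W^SO − W^NE = 285.385.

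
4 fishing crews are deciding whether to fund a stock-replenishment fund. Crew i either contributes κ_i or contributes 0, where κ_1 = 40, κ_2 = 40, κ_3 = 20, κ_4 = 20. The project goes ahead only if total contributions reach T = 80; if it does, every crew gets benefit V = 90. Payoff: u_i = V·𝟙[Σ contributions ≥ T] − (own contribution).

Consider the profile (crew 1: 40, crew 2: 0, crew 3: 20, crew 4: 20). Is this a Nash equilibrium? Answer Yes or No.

Yes

Total = 80 ≥ 80: provided.
Crew 1 (pledges 40, payoff 50): dropping to 0 → total 40, payoff 0. No gain.
Crew 2 (pledges 0, payoff 90): pledging 40 → total 120, payoff 50. No gain.
Crew 3 (pledges 20, payoff 70): dropping to 0 → total 60, payoff 0. No gain.
Crew 4 (pledges 20, payoff 70): dropping to 0 → total 60, payoff 0. No gain.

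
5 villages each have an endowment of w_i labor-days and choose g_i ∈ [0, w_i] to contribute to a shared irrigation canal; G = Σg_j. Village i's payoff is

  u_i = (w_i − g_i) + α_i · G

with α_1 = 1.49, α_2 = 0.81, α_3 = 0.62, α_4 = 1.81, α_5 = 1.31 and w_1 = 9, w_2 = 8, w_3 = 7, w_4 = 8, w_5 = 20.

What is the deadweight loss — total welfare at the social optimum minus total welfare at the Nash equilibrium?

∂u_i/∂g_i = α_i − 1, so village i contributes w_i if α_i > 1, else 0.
α_i > 1 for i ∈ {1, 4, 5}; NE contributions (9, 0, 0, 8, 20), G = 37.
W^NE = Σw_i − G^NE + (Σα_i)·G^NE = 52 + 5.04·37 = 238.48.
Planner: ∂(Σu_j)/∂g_i = Σα_j − 1 = 5.04 > 0, so everyone contributes w_i; G^SO = 52, W^SO = 52 + 5.04·52 = 314.08.
Deadweight loss = 75.6.

75.6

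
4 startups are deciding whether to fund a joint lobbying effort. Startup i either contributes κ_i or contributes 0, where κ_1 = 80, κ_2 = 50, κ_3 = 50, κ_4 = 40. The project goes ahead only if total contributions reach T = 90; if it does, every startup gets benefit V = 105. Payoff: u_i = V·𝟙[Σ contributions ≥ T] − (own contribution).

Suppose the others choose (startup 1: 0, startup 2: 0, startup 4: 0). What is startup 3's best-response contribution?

Others' total = 0. Even contributing 50 gives 50 < 90: no benefit either way.
Best response: 0.

0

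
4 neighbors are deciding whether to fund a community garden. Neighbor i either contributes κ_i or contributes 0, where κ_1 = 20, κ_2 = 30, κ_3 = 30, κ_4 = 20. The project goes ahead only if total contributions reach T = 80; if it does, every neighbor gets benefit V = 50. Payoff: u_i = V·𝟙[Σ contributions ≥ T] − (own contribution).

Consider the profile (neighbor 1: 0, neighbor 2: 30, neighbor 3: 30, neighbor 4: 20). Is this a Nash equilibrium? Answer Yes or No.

Total = 80 ≥ 80: provided.
Neighbor 1 (pledges 0, payoff 50): pledging 20 → total 100, payoff 30. No gain.
Neighbor 2 (pledges 30, payoff 20): dropping to 0 → total 50, payoff 0. No gain.
Neighbor 3 (pledges 30, payoff 20): dropping to 0 → total 50, payoff 0. No gain.
Neighbor 4 (pledges 20, payoff 30): dropping to 0 → total 60, payoff 0. No gain.

Yes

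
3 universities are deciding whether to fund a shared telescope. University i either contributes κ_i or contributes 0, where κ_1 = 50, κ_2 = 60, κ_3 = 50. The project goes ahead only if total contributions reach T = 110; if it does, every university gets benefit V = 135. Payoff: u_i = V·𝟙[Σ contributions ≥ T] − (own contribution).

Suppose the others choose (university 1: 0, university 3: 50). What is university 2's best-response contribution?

Others' total = 50. Contributing 60 brings total to 110 ≥ 110: gain V − κ_2 = 75.
Best response: 60.

60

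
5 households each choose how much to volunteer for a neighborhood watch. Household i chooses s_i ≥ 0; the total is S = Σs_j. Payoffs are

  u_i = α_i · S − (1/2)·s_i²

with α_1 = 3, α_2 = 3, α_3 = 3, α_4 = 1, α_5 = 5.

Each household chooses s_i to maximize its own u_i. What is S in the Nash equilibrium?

15

Household i's FOC: ∂u_i/∂s_i = α_i − s_i = 0, so s_i* = α_i.
NE contributions = (3, 3, 3, 1, 5); S = 15.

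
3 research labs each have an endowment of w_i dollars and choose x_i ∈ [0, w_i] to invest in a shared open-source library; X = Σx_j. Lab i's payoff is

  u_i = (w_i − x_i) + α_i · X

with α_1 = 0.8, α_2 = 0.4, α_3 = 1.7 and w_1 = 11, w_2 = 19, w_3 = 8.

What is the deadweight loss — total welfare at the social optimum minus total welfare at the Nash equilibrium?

∂u_i/∂x_i = α_i − 1, so lab i contributes w_i if α_i > 1, else 0.
α_i > 1 for i ∈ {3}; NE contributions (0, 0, 8), X = 8.
W^NE = Σw_i − X^NE + (Σα_i)·X^NE = 38 + 1.9·8 = 53.2.
Planner: ∂(Σu_j)/∂x_i = Σα_j − 1 = 1.9 > 0, so everyone contributes w_i; X^SO = 38, W^SO = 38 + 1.9·38 = 110.2.
Deadweight loss = 57.

57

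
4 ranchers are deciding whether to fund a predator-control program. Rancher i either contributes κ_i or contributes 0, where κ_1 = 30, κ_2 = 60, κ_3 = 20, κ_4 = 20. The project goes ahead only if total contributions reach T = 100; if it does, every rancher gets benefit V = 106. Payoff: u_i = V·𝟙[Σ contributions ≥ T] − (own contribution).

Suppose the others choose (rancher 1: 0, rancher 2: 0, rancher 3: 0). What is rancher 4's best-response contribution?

Others' total = 0. Even contributing 20 gives 20 < 100: no benefit either way.
Best response: 0.

0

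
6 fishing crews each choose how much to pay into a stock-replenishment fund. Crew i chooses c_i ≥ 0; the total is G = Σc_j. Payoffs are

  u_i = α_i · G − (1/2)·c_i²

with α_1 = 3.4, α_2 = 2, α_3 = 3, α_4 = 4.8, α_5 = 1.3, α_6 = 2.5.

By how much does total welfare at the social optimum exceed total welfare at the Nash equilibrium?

Crew i's FOC: ∂u_i/∂c_i = α_i − c_i = 0, so c_i* = α_i.
NE contributions = (3.4, 2, 3, 4.8, 1.3, 2.5); G = 17.
W^NE = (Σα)·G − ½Σα_i² = 17² − ½·55.54 = 261.23.
Planner sets c_i = Σα_j = 17 for every i, so G^SO = 6·17 = 102.
W^SO = (Σα)·G^SO − ½·6·(Σα)² = (6/2)·17² = 867.
Deadweight loss = W^SO − W^NE = 605.77.

605.77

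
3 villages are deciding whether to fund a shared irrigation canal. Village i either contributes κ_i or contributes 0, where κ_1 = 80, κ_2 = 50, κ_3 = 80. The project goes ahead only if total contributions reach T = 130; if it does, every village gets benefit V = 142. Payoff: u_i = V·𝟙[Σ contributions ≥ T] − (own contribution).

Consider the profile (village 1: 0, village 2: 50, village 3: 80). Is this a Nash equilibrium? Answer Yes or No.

Total = 130 ≥ 130: provided.
Village 1 (pledges 0, payoff 142): pledging 80 → total 210, payoff 62. No gain.
Village 2 (pledges 50, payoff 92): dropping to 0 → total 80, payoff 0. No gain.
Village 3 (pledges 80, payoff 62): dropping to 0 → total 50, payoff 0. No gain.

Yes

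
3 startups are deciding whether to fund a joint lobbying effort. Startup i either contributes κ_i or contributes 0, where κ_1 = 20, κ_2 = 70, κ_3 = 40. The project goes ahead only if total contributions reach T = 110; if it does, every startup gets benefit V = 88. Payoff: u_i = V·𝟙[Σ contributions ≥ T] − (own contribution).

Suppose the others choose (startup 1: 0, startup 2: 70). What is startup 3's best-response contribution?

40

Others' total = 70. Contributing 40 brings total to 110 ≥ 110: gain V − κ_3 = 48.
Best response: 40.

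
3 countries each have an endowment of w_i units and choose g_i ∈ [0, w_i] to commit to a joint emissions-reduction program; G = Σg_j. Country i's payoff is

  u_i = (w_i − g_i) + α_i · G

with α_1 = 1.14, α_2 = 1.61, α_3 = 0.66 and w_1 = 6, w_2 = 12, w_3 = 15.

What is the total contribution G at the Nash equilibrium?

∂u_i/∂g_i = α_i − 1, so country i contributes w_i if α_i > 1, else 0.
α_i > 1 for i ∈ {1, 2}; NE contributions (6, 12, 0), G = 18.

18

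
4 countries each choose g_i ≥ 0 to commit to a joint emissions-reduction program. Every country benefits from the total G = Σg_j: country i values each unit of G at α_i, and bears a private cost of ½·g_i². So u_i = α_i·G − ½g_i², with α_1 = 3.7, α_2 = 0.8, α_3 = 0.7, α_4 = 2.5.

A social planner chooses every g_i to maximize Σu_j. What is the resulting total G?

Planner FOC: ∂(Σu_j)/∂g_i = (Σα_j) − g_i = 0, so g_i^SO = Σα_j = 7.7 for every i; G^SO = 30.8.

30.8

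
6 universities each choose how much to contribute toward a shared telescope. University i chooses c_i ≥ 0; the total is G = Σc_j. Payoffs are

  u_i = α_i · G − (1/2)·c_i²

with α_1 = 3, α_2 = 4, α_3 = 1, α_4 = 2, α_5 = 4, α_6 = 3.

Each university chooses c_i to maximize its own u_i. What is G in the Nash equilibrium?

17

University i's FOC: ∂u_i/∂c_i = α_i − c_i = 0, so c_i* = α_i.
NE contributions = (3, 4, 1, 2, 4, 3); G = 17.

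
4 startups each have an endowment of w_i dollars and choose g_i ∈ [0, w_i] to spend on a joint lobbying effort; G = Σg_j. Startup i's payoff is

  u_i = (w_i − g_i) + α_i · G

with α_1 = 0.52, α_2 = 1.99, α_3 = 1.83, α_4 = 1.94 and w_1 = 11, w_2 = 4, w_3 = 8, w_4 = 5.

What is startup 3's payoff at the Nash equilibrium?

∂u_i/∂g_i = α_i − 1, so startup i contributes w_i if α_i > 1, else 0.
α_i > 1 for i ∈ {2, 3, 4}; NE contributions (0, 4, 8, 5), G = 17.
u_3 = (8 − 8) + 1.83·17 = 31.11.

31.11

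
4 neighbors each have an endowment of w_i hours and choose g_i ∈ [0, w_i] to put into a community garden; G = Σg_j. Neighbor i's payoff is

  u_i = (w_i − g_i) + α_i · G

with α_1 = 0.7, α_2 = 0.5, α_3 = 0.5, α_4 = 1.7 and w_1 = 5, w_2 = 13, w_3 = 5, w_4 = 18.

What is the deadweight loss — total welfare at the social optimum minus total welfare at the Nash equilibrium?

55.2

∂u_i/∂g_i = α_i − 1, so neighbor i contributes w_i if α_i > 1, else 0.
α_i > 1 for i ∈ {4}; NE contributions (0, 0, 0, 18), G = 18.
W^NE = Σw_i − G^NE + (Σα_i)·G^NE = 41 + 2.4·18 = 84.2.
Planner: ∂(Σu_j)/∂g_i = Σα_j − 1 = 2.4 > 0, so everyone contributes w_i; G^SO = 41, W^SO = 41 + 2.4·41 = 139.4.
Deadweight loss = 55.2.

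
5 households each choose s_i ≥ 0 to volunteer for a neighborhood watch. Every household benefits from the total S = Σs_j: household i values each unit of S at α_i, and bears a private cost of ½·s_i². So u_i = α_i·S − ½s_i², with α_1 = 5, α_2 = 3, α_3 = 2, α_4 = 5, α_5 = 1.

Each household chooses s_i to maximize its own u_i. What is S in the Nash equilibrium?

16

Household i's FOC: ∂u_i/∂s_i = α_i − s_i = 0, so s_i* = α_i.
NE contributions = (5, 3, 2, 5, 1); S = 16.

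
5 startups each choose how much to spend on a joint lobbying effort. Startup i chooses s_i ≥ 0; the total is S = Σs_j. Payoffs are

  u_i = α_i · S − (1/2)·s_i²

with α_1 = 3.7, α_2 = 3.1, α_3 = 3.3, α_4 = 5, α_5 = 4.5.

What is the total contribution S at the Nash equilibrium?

Startup i's FOC: ∂u_i/∂s_i = α_i − s_i = 0, so s_i* = α_i.
NE contributions = (3.7, 3.1, 3.3, 5, 4.5); S = 19.6.

19.6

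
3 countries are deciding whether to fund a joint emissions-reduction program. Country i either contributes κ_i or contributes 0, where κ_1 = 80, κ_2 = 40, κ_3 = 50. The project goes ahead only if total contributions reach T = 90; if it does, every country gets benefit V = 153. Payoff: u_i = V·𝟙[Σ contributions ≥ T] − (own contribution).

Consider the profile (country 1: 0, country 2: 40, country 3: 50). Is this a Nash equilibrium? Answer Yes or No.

Yes

Total = 90 ≥ 90: provided.
Country 1 (pledges 0, payoff 153): pledging 80 → total 170, payoff 73. No gain.
Country 2 (pledges 40, payoff 113): dropping to 0 → total 50, payoff 0. No gain.
Country 3 (pledges 50, payoff 103): dropping to 0 → total 40, payoff 0. No gain.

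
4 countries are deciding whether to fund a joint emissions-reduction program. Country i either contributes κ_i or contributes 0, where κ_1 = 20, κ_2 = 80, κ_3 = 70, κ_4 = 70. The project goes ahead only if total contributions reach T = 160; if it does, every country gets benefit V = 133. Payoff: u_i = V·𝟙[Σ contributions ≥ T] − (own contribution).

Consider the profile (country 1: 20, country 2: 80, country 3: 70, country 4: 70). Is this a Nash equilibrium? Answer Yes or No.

No

Total = 240 ≥ 160: provided.
Country 1 (pledges 20, payoff 113): dropping to 0 → total 220, payoff 133. Profitable deviation.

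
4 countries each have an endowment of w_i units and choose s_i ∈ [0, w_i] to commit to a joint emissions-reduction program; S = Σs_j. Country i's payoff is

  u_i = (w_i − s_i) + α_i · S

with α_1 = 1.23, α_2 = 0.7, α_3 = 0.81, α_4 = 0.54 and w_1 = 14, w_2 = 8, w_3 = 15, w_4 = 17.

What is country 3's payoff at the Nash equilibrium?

26.34

∂u_i/∂s_i = α_i − 1, so country i contributes w_i if α_i > 1, else 0.
α_i > 1 for i ∈ {1}; NE contributions (14, 0, 0, 0), S = 14.
u_3 = (15 − 0) + 0.81·14 = 26.34.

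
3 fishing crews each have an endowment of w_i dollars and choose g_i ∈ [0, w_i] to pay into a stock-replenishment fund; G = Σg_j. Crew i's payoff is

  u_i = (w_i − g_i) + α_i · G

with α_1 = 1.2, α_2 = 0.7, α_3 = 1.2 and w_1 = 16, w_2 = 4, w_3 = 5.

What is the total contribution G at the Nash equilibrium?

∂u_i/∂g_i = α_i − 1, so crew i contributes w_i if α_i > 1, else 0.
α_i > 1 for i ∈ {1, 3}; NE contributions (16, 0, 5), G = 21.

21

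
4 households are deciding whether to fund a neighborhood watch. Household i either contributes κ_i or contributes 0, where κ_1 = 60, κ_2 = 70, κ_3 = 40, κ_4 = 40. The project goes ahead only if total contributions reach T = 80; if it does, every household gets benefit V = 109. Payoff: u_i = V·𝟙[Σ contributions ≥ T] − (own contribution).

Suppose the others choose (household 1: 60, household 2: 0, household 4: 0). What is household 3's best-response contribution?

Others' total = 60. Contributing 40 brings total to 100 ≥ 80: gain V − κ_3 = 69.
Best response: 40.

40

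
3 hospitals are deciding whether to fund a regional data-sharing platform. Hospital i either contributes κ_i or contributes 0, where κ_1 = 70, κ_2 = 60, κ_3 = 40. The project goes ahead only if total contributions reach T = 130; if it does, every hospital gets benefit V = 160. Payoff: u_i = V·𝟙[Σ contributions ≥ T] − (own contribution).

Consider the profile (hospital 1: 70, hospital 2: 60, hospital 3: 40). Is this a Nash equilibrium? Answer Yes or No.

No

Total = 170 ≥ 130: provided.
Hospital 1 (pledges 70, payoff 90): dropping to 0 → total 100, payoff 0. No gain.
Hospital 2 (pledges 60, payoff 100): dropping to 0 → total 110, payoff 0. No gain.
Hospital 3 (pledges 40, payoff 120): dropping to 0 → total 130, payoff 160. Profitable deviation.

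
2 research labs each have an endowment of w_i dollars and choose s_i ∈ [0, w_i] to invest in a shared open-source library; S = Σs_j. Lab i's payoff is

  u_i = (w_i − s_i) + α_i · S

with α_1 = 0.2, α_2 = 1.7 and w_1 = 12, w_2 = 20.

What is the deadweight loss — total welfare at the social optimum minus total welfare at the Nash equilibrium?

10.8

∂u_i/∂s_i = α_i − 1, so lab i contributes w_i if α_i > 1, else 0.
α_i > 1 for i ∈ {2}; NE contributions (0, 20), S = 20.
W^NE = Σw_i − S^NE + (Σα_i)·S^NE = 32 + 0.9·20 = 50.
Planner: ∂(Σu_j)/∂s_i = Σα_j − 1 = 0.9 > 0, so everyone contributes w_i; S^SO = 32, W^SO = 32 + 0.9·32 = 60.8.
Deadweight loss = 10.8.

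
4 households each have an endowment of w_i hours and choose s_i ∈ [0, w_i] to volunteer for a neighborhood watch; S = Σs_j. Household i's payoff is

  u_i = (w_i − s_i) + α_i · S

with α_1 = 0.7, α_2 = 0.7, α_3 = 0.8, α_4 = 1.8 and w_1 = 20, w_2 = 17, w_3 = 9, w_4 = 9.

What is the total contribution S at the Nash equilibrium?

9

∂u_i/∂s_i = α_i − 1, so household i contributes w_i if α_i > 1, else 0.
α_i > 1 for i ∈ {4}; NE contributions (0, 0, 0, 9), S = 9.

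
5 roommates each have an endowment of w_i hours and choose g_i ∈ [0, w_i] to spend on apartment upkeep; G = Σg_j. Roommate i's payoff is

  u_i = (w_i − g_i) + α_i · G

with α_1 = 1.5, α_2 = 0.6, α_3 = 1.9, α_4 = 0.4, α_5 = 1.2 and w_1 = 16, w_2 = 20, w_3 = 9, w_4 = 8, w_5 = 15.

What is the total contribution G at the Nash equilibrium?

40

∂u_i/∂g_i = α_i − 1, so roommate i contributes w_i if α_i > 1, else 0.
α_i > 1 for i ∈ {1, 3, 5}; NE contributions (16, 0, 9, 0, 15), G = 40.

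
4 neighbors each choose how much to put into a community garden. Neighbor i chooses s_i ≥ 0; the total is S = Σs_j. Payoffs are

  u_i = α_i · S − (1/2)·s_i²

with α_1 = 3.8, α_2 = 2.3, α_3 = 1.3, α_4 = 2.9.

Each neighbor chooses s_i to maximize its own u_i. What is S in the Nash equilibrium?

Neighbor i's FOC: ∂u_i/∂s_i = α_i − s_i = 0, so s_i* = α_i.
NE contributions = (3.8, 2.3, 1.3, 2.9); S = 10.3.

10.3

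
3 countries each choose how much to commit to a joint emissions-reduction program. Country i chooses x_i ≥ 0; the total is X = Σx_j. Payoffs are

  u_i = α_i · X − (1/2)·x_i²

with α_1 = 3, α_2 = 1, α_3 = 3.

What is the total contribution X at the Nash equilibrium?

Country i's FOC: ∂u_i/∂x_i = α_i − x_i = 0, so x_i* = α_i.
NE contributions = (3, 1, 3); X = 7.

7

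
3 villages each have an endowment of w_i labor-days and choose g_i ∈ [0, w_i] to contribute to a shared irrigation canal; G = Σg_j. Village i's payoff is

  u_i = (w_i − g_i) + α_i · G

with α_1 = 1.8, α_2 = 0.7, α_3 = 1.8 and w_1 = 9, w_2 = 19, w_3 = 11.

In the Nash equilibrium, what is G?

∂u_i/∂g_i = α_i − 1, so village i contributes w_i if α_i > 1, else 0.
α_i > 1 for i ∈ {1, 3}; NE contributions (9, 0, 11), G = 20.

20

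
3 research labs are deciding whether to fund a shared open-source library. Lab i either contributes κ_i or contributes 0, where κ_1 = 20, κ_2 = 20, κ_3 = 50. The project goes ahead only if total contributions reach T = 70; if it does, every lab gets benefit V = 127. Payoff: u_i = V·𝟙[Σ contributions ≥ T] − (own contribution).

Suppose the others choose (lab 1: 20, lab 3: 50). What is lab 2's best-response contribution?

Others' total = 70 ≥ 70; contributing adds cost 20 for no extra benefit.
Best response: 0.

0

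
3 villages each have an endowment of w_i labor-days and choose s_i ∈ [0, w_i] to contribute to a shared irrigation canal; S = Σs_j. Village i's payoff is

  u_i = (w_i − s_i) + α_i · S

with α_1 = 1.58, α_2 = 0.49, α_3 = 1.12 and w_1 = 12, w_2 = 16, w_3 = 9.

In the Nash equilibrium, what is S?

∂u_i/∂s_i = α_i − 1, so village i contributes w_i if α_i > 1, else 0.
α_i > 1 for i ∈ {1, 3}; NE contributions (12, 0, 9), S = 21.

21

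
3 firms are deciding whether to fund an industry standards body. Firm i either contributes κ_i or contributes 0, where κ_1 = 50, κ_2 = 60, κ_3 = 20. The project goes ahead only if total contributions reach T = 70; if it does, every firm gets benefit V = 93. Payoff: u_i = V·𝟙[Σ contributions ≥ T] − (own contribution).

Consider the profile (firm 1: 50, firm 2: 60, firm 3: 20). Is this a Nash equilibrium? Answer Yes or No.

Total = 130 ≥ 70: provided.
Firm 1 (pledges 50, payoff 43): dropping to 0 → total 80, payoff 93. Profitable deviation.

No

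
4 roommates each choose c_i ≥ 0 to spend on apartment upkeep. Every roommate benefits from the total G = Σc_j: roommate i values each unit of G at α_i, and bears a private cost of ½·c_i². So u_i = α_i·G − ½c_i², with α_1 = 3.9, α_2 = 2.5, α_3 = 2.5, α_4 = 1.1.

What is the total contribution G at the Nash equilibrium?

Roommate i's FOC: ∂u_i/∂c_i = α_i − c_i = 0, so c_i* = α_i.
NE contributions = (3.9, 2.5, 2.5, 1.1); G = 10.

10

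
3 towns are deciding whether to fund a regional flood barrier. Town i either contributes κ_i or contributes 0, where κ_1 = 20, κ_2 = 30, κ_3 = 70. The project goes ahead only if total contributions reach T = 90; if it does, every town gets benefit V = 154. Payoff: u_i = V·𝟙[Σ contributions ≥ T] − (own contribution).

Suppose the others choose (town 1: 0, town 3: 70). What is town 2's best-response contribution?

Others' total = 70. Contributing 30 brings total to 100 ≥ 90: gain V − κ_2 = 124.
Best response: 30.

30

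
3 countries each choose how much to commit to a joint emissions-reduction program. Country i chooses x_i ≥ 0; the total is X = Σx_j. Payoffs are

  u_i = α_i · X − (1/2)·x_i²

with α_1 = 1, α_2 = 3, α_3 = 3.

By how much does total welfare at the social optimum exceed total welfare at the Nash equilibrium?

Country i's FOC: ∂u_i/∂x_i = α_i − x_i = 0, so x_i* = α_i.
NE contributions = (1, 3, 3); X = 7.
W^NE = (Σα)·X − ½Σα_i² = 7² − ½·19 = 39.5.
Planner sets x_i = Σα_j = 7 for every i, so X^SO = 3·7 = 21.
W^SO = (Σα)·X^SO − ½·3·(Σα)² = (3/2)·7² = 73.5.
Deadweight loss = W^SO − W^NE = 34.

34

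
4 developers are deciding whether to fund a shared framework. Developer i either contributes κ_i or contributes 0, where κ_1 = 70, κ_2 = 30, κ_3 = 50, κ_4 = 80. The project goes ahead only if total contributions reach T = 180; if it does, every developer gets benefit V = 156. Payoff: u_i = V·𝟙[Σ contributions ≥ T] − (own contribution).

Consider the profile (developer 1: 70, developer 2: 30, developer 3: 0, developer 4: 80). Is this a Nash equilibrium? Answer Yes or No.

Yes

Total = 180 ≥ 180: provided.
Developer 1 (pledges 70, payoff 86): dropping to 0 → total 110, payoff 0. No gain.
Developer 2 (pledges 30, payoff 126): dropping to 0 → total 150, payoff 0. No gain.
Developer 3 (pledges 0, payoff 156): pledging 50 → total 230, payoff 106. No gain.
Developer 4 (pledges 80, payoff 76): dropping to 0 → total 100, payoff 0. No gain.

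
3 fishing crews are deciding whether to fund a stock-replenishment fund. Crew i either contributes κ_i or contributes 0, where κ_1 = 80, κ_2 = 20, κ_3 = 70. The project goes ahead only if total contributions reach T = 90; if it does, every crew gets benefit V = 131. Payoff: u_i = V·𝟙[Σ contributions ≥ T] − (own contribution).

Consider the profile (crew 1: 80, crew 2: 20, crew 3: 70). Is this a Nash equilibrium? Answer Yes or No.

Total = 170 ≥ 90: provided.
Crew 1 (pledges 80, payoff 51): dropping to 0 → total 90, payoff 131. Profitable deviation.

No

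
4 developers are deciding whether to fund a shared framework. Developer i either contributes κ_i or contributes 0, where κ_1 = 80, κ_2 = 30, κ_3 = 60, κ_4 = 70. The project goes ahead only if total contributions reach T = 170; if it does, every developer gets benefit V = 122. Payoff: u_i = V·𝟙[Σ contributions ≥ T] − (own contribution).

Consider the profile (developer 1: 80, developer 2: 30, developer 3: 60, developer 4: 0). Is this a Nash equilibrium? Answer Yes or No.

Yes

Total = 170 ≥ 170: provided.
Developer 1 (pledges 80, payoff 42): dropping to 0 → total 90, payoff 0. No gain.
Developer 2 (pledges 30, payoff 92): dropping to 0 → total 140, payoff 0. No gain.
Developer 3 (pledges 60, payoff 62): dropping to 0 → total 110, payoff 0. No gain.
Developer 4 (pledges 0, payoff 122): pledging 70 → total 240, payoff 52. No gain.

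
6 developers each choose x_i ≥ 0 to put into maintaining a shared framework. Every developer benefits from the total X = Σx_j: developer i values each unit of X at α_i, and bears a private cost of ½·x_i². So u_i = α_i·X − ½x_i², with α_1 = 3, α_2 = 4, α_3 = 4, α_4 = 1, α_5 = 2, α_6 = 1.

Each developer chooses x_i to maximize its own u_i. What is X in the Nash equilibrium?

Developer i's FOC: ∂u_i/∂x_i = α_i − x_i = 0, so x_i* = α_i.
NE contributions = (3, 4, 4, 1, 2, 1); X = 15.

15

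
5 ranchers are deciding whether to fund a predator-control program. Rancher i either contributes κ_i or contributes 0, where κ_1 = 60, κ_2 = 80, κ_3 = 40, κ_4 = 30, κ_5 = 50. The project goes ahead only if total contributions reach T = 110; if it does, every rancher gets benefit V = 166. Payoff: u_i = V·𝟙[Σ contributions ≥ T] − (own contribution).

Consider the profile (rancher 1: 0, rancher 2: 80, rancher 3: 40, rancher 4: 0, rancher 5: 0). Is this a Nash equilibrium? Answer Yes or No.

Yes

Total = 120 ≥ 110: provided.
Rancher 1 (pledges 0, payoff 166): pledging 60 → total 180, payoff 106. No gain.
Rancher 2 (pledges 80, payoff 86): dropping to 0 → total 40, payoff 0. No gain.
Rancher 3 (pledges 40, payoff 126): dropping to 0 → total 80, payoff 0. No gain.
Rancher 4 (pledges 0, payoff 166): pledging 30 → total 150, payoff 136. No gain.
Rancher 5 (pledges 0, payoff 166): pledging 50 → total 170, payoff 116. No gain.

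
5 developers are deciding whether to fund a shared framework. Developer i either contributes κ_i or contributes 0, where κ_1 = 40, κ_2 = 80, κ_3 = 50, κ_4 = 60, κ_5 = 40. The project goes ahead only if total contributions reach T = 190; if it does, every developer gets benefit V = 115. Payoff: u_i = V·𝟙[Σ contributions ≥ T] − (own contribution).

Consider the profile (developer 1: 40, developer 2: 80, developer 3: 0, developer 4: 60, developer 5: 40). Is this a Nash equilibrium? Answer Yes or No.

Yes

Total = 220 ≥ 190: provided.
Developer 1 (pledges 40, payoff 75): dropping to 0 → total 180, payoff 0. No gain.
Developer 2 (pledges 80, payoff 35): dropping to 0 → total 140, payoff 0. No gain.
Developer 3 (pledges 0, payoff 115): pledging 50 → total 270, payoff 65. No gain.
Developer 4 (pledges 60, payoff 55): dropping to 0 → total 160, payoff 0. No gain.
Developer 5 (pledges 40, payoff 75): dropping to 0 → total 180, payoff 0. No gain.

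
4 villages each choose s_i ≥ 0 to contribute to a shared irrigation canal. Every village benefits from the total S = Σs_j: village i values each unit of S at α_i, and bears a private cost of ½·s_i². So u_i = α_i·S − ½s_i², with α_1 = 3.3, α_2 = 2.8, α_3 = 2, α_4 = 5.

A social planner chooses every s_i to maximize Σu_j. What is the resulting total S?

Planner FOC: ∂(Σu_j)/∂s_i = (Σα_j) − s_i = 0, so s_i^SO = Σα_j = 13.1 for every i; S^SO = 52.4.

52.4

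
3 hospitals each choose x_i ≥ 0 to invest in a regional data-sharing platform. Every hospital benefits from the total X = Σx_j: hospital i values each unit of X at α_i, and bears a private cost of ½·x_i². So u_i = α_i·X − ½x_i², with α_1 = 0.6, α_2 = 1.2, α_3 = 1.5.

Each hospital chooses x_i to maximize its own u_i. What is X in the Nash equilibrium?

Hospital i's FOC: ∂u_i/∂x_i = α_i − x_i = 0, so x_i* = α_i.
NE contributions = (0.6, 1.2, 1.5); X = 3.3.

3.3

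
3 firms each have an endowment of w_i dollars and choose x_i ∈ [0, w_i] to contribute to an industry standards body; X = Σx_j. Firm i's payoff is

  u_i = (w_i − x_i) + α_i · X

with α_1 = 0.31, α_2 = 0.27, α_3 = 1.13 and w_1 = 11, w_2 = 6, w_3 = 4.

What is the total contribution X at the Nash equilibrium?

∂u_i/∂x_i = α_i − 1, so firm i contributes w_i if α_i > 1, else 0.
α_i > 1 for i ∈ {3}; NE contributions (0, 0, 4), X = 4.

4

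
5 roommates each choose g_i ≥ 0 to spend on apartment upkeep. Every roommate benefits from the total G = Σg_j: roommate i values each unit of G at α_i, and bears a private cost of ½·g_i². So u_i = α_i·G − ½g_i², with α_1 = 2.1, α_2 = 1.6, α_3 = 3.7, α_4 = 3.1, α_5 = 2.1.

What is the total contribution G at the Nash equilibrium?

Roommate i's FOC: ∂u_i/∂g_i = α_i − g_i = 0, so g_i* = α_i.
NE contributions = (2.1, 1.6, 3.7, 3.1, 2.1); G = 12.6.

12.6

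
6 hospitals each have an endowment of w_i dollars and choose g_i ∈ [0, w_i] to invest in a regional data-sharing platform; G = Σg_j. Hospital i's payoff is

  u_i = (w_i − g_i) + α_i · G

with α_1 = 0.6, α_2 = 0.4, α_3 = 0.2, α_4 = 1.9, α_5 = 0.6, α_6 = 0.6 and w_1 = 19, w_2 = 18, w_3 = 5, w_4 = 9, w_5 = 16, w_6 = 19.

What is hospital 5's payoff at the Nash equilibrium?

∂u_i/∂g_i = α_i − 1, so hospital i contributes w_i if α_i > 1, else 0.
α_i > 1 for i ∈ {4}; NE contributions (0, 0, 0, 9, 0, 0), G = 9.
u_5 = (16 − 0) + 0.6·9 = 21.4.

21.4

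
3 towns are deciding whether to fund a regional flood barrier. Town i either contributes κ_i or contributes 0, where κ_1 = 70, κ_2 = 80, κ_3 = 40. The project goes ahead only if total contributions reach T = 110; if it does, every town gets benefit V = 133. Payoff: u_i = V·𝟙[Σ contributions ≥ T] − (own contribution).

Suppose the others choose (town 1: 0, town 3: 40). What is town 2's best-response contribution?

80

Others' total = 40. Contributing 80 brings total to 120 ≥ 110: gain V − κ_2 = 53.
Best response: 80.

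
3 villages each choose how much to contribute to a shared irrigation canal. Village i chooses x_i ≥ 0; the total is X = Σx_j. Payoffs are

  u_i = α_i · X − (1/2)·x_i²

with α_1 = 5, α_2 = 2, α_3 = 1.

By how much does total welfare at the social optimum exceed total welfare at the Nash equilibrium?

47

Village i's FOC: ∂u_i/∂x_i = α_i − x_i = 0, so x_i* = α_i.
NE contributions = (5, 2, 1); X = 8.
W^NE = (Σα)·X − ½Σα_i² = 8² − ½·30 = 49.
Planner sets x_i = Σα_j = 8 for every i, so X^SO = 3·8 = 24.
W^SO = (Σα)·X^SO − ½·3·(Σα)² = (3/2)·8² = 96.
Deadweight loss = W^SO − W^NE = 47.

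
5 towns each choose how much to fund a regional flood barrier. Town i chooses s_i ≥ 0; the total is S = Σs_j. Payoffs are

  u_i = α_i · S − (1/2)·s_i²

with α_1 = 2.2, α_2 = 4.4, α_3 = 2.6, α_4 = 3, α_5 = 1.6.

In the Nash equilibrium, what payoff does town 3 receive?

Town i's FOC: ∂u_i/∂s_i = α_i − s_i = 0, so s_i* = α_i.
NE contributions = (2.2, 4.4, 2.6, 3, 1.6); S = 13.8.
u_3 = α_3·S − ½·(s_3)² = 2.6·13.8 − ½·2.6² = 32.5.

32.5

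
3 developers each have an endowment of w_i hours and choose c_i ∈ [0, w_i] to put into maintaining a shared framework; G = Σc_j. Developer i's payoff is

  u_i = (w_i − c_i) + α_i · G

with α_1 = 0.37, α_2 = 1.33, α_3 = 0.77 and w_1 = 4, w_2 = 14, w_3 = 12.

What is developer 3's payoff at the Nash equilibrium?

22.78

∂u_i/∂c_i = α_i − 1, so developer i contributes w_i if α_i > 1, else 0.
α_i > 1 for i ∈ {2}; NE contributions (0, 14, 0), G = 14.
u_3 = (12 − 0) + 0.77·14 = 22.78.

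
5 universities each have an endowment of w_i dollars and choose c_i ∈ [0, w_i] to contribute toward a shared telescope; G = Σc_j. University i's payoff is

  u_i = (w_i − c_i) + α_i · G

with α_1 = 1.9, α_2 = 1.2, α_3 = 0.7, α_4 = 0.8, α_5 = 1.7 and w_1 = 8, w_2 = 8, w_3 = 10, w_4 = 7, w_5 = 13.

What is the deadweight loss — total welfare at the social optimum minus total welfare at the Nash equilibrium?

90.1

∂u_i/∂c_i = α_i − 1, so university i contributes w_i if α_i > 1, else 0.
α_i > 1 for i ∈ {1, 2, 5}; NE contributions (8, 8, 0, 0, 13), G = 29.
W^NE = Σw_i − G^NE + (Σα_i)·G^NE = 46 + 5.3·29 = 199.7.
Planner: ∂(Σu_j)/∂c_i = Σα_j − 1 = 5.3 > 0, so everyone contributes w_i; G^SO = 46, W^SO = 46 + 5.3·46 = 289.8.
Deadweight loss = 90.1.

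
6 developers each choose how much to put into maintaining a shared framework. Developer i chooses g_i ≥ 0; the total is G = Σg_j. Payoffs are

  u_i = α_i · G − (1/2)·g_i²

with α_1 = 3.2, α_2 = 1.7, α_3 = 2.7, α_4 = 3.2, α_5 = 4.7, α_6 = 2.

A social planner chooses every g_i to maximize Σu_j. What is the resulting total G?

Planner FOC: ∂(Σu_j)/∂g_i = (Σα_j) − g_i = 0, so g_i^SO = Σα_j = 17.5 for every i; G^SO = 105.

105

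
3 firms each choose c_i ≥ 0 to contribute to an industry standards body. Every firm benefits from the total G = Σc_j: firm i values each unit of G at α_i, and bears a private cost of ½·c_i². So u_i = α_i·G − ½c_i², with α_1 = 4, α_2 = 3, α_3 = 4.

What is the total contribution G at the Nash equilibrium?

11

Firm i's FOC: ∂u_i/∂c_i = α_i − c_i = 0, so c_i* = α_i.
NE contributions = (4, 3, 4); G = 11.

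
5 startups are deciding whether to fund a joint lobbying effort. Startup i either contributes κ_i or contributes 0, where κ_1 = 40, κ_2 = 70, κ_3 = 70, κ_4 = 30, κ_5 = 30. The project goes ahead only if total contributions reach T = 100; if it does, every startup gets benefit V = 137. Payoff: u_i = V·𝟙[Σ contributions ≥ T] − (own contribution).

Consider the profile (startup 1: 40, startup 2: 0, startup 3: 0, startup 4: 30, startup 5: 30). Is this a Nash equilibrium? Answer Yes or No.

Yes

Total = 100 ≥ 100: provided.
Startup 1 (pledges 40, payoff 97): dropping to 0 → total 60, payoff 0. No gain.
Startup 2 (pledges 0, payoff 137): pledging 70 → total 170, payoff 67. No gain.
Startup 3 (pledges 0, payoff 137): pledging 70 → total 170, payoff 67. No gain.
Startup 4 (pledges 30, payoff 107): dropping to 0 → total 70, payoff 0. No gain.
Startup 5 (pledges 30, payoff 107): dropping to 0 → total 70, payoff 0. No gain.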